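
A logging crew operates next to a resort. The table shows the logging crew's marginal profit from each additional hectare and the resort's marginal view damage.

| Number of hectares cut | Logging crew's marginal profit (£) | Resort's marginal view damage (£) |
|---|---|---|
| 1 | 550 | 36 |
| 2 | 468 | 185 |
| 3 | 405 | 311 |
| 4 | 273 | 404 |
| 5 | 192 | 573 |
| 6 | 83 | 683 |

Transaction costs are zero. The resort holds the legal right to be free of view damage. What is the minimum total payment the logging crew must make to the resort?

£532

Efficient level: marginal profit ≥ marginal view damage through level 3, so k* = 3.
With the resort holding the right, the logging crew must at least compensate total damage at k*: 36 + 185 + 311 = 532.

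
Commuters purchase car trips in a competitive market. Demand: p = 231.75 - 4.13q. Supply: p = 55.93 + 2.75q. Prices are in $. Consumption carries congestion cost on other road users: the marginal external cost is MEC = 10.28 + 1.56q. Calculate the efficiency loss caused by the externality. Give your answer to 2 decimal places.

Market equilibrium (private): 55.93 + 2.75q = 231.75 - 4.13q → q_m = 25.5552.
Social marginal benefit = demand − MEC = 221.47 - 5.69q.
Set SMB = MC: 221.47 - 5.69q = 55.93 + 2.75q → q* = 19.6137.
The loss is the area between SMB and MC from q* to q_m; with linear curves that's a triangle of height MEC(q_m).
DWL = ½ × 5.9415 × 50.1462 = 148.9718.

DWL = $148.97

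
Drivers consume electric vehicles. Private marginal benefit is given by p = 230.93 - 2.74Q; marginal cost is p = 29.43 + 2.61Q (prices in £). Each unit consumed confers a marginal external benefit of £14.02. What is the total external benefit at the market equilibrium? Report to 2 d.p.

£528.04

Market equilibrium (private): 29.43 + 2.61Q = 230.93 - 2.74Q → Q_m = 37.6636.
Total external benefit = MEB × Q_m = 14.02 × 37.6636 = 528.0437.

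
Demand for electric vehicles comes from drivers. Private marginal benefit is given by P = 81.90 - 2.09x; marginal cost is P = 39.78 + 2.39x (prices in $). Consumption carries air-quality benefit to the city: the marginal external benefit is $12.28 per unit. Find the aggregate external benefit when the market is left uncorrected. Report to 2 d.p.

$115.45

Market equilibrium (private): 39.78 + 2.39x = 81.90 - 2.09x → x_m = 9.4018.
Total external benefit = MEB × x_m = 12.28 × 9.4018 = 115.4541.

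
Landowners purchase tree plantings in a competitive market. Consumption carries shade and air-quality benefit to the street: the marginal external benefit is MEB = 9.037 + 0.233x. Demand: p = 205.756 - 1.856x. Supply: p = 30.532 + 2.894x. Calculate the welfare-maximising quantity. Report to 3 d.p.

x* = 40.793

Social marginal benefit = demand + MEB = 214.793 - 1.623x.
Set SMB = MC: 214.793 - 1.623x = 30.532 + 2.894x → x* = 40.7928.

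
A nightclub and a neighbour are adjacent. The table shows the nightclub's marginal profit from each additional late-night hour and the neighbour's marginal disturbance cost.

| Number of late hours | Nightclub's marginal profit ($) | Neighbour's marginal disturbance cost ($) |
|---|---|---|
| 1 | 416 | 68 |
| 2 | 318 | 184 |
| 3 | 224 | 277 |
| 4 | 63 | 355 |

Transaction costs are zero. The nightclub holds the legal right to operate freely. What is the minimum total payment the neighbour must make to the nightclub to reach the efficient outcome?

$287

Left alone the nightclub would choose level 4 (marginal profit stays positive).
Efficient level: k* = 2 (marginal profit ≥ marginal disturbance cost through 2).
The neighbour must at least cover the nightclub's forgone profit from cutting 4→2: 224 + 63 = 287.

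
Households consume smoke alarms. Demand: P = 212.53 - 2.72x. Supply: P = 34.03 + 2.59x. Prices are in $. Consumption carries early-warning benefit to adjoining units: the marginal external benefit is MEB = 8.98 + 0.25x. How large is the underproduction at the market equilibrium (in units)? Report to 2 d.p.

3.44 units

Market equilibrium (private): 34.03 + 2.59x = 212.53 - 2.72x → x_m = 33.6158.
Social marginal benefit = demand + MEB = 221.51 - 2.47x.
Set SMB = MC: 221.51 - 2.47x = 34.03 + 2.59x → x* = 37.0514.
Gap = |33.6158 − 37.0514| = 3.4356.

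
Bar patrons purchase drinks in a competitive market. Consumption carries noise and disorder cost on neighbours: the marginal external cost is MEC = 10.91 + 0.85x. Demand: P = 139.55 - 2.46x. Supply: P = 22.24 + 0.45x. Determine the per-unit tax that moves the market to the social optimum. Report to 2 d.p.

tax = 34.96 per unit

Social marginal benefit = demand − MEC = 128.64 - 3.31x.
Set SMB = MC: 128.64 - 3.31x = 22.24 + 0.45x → x* = 28.2979.
The Pigouvian tax equals MEC at x*: 10.91 + 0.85×28.2979 = 34.9632.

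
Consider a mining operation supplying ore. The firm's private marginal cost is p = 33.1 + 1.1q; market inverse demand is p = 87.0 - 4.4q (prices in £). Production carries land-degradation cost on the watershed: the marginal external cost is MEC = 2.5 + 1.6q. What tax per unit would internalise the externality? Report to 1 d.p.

tax = £14.1 per unit

Social marginal cost = private MC + MEC = 35.6 + 2.7q.
Set SMC = demand: 35.6 + 2.7q = 87.0 - 4.4q → q* = 7.2394.
The Pigouvian tax equals MEC at q*: 2.5 + 1.6×7.2394 = 14.0830.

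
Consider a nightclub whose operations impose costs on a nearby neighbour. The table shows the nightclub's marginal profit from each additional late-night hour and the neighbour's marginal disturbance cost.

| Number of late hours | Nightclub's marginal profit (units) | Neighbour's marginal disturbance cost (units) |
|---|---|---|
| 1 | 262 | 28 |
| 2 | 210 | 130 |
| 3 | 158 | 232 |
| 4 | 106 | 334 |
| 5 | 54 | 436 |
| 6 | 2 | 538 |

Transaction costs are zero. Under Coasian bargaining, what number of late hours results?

Bargaining reaches the level where marginal profit last exceeds marginal disturbance cost.
That holds through level 2 (210 ≥ 130) but not at 3 (158 < 232).

2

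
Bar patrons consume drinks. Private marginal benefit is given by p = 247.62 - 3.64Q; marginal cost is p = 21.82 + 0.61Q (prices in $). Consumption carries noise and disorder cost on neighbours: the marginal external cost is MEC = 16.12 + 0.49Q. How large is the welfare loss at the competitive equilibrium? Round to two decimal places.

DWL = $187.44

Market equilibrium (private): 21.82 + 0.61Q = 247.62 - 3.64Q → Q_m = 53.1294.
Social marginal benefit = demand − MEC = 231.50 - 4.13Q.
Set SMB = MC: 231.50 - 4.13Q = 21.82 + 0.61Q → Q* = 44.2363.
Height of the DWL triangle at Q_m is MC(Q_m) − SMB(Q_m) = MEC(Q_m) = 42.1534.
DWL = ½ × 8.8931 × 42.1534 = 187.4372.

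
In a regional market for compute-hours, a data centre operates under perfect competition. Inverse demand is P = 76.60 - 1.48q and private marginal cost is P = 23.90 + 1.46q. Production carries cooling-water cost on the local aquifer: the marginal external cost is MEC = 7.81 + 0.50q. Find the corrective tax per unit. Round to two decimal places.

tax = 14.33 per unit

Social marginal cost = private MC + MEC = 31.71 + 1.96q.
Set SMC = demand: 31.71 + 1.96q = 76.60 - 1.48q → q* = 13.0494.
The Pigouvian tax equals MEC at q*: 7.81 + 0.50×13.0494 = 14.3347.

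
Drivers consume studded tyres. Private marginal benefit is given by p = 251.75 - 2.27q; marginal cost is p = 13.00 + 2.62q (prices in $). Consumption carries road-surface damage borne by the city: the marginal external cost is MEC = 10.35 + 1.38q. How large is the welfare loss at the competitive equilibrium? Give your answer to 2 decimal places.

DWL = $481.78

Market equilibrium (private): 13.00 + 2.62q = 251.75 - 2.27q → q_m = 48.8241.
Social marginal benefit = demand − MEC = 241.40 - 3.65q.
Set SMB = MC: 241.40 - 3.65q = 13.00 + 2.62q → q* = 36.4274.
Between q* and q_m the wedge MC − SMB runs linearly from 0 to MEC(q_m), so the loss is a triangle.
DWL = ½ × 12.3967 × 77.7273 = 481.7810.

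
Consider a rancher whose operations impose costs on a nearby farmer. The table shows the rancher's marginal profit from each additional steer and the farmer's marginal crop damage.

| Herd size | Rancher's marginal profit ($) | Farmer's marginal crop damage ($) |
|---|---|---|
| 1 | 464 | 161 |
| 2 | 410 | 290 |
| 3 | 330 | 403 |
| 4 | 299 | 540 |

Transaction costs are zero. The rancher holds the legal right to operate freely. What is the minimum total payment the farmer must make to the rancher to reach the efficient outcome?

$629

Left alone the rancher would choose level 4 (marginal profit stays positive).
Efficient level: k* = 2 (marginal profit ≥ marginal crop damage through 2).
The farmer must at least cover the rancher's forgone profit from cutting 4→2: 330 + 299 = 629.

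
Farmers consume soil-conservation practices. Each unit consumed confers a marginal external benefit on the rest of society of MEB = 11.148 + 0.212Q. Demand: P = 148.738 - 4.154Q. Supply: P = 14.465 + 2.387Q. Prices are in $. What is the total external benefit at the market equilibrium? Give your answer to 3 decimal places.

Market equilibrium (private): 14.465 + 2.387Q = 148.738 - 4.154Q → Q_m = 20.5279.
Total external benefit = ∫₀^{Q_m} (11.148 + 0.212Q) dQ = 11.148×20.5279 + ½×0.212×20.5279² = 273.5129.

$273.513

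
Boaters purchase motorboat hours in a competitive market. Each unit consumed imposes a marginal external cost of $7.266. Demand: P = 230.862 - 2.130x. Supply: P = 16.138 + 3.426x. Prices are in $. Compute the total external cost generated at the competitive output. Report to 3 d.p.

Market equilibrium (private): 16.138 + 3.426x = 230.862 - 2.130x → x_m = 38.6472.
Total external cost = MEC × x_m = 7.266 × 38.6472 = 280.8106.

$280.811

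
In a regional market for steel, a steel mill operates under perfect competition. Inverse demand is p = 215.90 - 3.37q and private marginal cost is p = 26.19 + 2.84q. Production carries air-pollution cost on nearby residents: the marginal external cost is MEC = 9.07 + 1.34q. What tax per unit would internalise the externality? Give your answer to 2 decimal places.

Social marginal cost = private MC + MEC = 35.26 + 4.18q.
Set SMC = demand: 35.26 + 4.18q = 215.90 - 3.37q → q* = 23.9258.
The Pigouvian tax equals MEC at q*: 9.07 + 1.34×23.9258 = 41.1306.

tax = 41.13 per unit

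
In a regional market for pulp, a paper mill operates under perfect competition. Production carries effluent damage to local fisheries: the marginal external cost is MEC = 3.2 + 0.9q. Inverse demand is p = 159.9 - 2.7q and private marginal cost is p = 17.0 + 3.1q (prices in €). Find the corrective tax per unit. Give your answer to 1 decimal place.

Social marginal cost = private MC + MEC = 20.2 + 4.0q.
Set SMC = demand: 20.2 + 4.0q = 159.9 - 2.7q → q* = 20.8507.
The Pigouvian tax equals MEC at q*: 3.2 + 0.9×20.8507 = 21.9656.

tax = €22.0 per unit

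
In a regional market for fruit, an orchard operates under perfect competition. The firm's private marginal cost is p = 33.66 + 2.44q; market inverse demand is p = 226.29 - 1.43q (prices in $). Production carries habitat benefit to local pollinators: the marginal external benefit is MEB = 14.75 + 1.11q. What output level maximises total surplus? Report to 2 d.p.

q* = 75.14

Social marginal cost = private MC − MEB = 18.91 + 1.33q.
Set SMC = demand: 18.91 + 1.33q = 226.29 - 1.43q → q* = 75.1377.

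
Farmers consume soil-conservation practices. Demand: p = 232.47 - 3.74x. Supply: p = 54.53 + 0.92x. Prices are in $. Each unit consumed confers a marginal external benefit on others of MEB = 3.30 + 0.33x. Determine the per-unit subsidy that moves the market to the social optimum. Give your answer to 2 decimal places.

Social marginal benefit = demand + MEB = 235.77 - 3.41x.
Set SMB = MC: 235.77 - 3.41x = 54.53 + 0.92x → x* = 41.8568.
The Pigouvian subsidy equals MEB at x*: 3.30 + 0.33×41.8568 = 17.1127.

subsidy = $17.11 per unit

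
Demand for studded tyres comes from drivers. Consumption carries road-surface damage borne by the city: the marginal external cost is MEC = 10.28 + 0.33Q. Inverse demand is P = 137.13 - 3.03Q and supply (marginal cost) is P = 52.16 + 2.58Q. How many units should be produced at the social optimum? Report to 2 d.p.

Social marginal benefit = demand − MEC = 126.85 - 3.36Q.
Set SMB = MC: 126.85 - 3.36Q = 52.16 + 2.58Q → Q* = 12.5741.

Q* = 12.57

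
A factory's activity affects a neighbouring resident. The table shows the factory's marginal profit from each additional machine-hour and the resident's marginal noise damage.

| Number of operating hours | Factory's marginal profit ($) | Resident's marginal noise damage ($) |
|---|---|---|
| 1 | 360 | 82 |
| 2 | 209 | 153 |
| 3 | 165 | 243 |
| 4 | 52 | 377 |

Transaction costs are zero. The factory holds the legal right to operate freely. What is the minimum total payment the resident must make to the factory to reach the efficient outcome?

Left alone the factory would choose level 4 (marginal profit stays positive).
Efficient level: k* = 2 (marginal profit ≥ marginal noise damage through 2).
The resident must at least cover the factory's forgone profit from cutting 4→2: 165 + 52 = 217.

$217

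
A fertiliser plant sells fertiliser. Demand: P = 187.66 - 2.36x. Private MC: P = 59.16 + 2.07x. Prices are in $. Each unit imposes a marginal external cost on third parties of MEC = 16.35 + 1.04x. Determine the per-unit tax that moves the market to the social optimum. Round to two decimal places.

Social marginal cost = private MC + MEC = 75.51 + 3.11x.
Set SMC = demand: 75.51 + 3.11x = 187.66 - 2.36x → x* = 20.5027.
The Pigouvian tax equals MEC at x*: 16.35 + 1.04×20.5027 = 37.6728.

tax = $37.67 per unit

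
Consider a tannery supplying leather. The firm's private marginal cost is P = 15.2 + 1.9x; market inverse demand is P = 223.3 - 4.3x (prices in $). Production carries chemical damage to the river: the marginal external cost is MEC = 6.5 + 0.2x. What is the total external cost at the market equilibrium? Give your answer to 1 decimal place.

$330.8

Market equilibrium (private): 15.2 + 1.9x = 223.3 - 4.3x → x_m = 33.5645.
Total external cost = ∫₀^{x_m} (6.5 + 0.2x) dx = 6.5×33.5645 + ½×0.2×33.5645² = 330.8268.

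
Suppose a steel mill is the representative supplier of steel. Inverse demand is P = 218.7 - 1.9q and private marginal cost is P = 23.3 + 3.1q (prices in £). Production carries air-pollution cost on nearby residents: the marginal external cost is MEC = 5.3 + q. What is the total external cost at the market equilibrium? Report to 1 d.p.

Market equilibrium (private): 23.3 + 3.1q = 218.7 - 1.9q → q_m = 39.0800.
Total external cost = ∫₀^{q_m} (5.3 + 1.0q) dq = 5.3×39.0800 + ½×1.0×39.0800² = 970.7472.

£970.7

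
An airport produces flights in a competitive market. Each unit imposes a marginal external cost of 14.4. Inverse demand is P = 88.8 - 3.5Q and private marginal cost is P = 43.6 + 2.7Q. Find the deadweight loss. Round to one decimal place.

Market equilibrium (private): 43.6 + 2.7Q = 88.8 - 3.5Q → Q_m = 7.2903.
Social marginal cost = private MC + MEC = 58.0 + 2.7Q.
Set SMC = demand: 58.0 + 2.7Q = 88.8 - 3.5Q → Q* = 4.9677.
The loss is the area between SMC and demand from Q* to Q_m; with linear curves that's a triangle of height MEC(Q_m).
DWL = ½ × 2.3226 × 14.4000 = 16.7227.

DWL = 16.7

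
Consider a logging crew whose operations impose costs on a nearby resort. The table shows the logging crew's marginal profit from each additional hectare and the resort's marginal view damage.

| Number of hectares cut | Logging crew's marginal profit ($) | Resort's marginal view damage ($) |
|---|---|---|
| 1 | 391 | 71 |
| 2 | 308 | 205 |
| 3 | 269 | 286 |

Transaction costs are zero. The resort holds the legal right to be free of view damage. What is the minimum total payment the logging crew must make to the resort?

Efficient level: marginal profit ≥ marginal view damage through level 2, so k* = 2.
With the resort holding the right, the logging crew must at least compensate total damage at k*: 71 + 205 = 276.

$276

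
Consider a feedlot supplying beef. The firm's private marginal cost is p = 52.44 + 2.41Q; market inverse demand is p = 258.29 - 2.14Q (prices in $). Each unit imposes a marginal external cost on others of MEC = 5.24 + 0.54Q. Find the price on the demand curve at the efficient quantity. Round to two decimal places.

Social marginal cost = private MC + MEC = 57.68 + 2.95Q.
Set SMC = demand: 57.68 + 2.95Q = 258.29 - 2.14Q → Q* = 39.4126.
Consumer price on the demand curve at Q*: 258.29 − 2.14×39.4126 = 173.9470.

P = $173.95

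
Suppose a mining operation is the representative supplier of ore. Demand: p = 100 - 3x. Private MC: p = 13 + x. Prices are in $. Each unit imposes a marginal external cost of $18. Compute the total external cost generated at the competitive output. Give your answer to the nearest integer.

Market equilibrium (private): 13 + x = 100 - 3x → x_m = 21.7500.
Total external cost = MEC × x_m = 18 × 21.7500 = 391.5000.

$392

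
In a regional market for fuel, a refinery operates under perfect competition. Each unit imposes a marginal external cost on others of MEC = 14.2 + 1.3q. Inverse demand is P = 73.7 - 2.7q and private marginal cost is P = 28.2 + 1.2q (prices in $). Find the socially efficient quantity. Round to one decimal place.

q* = 6.0

Social marginal cost = private MC + MEC = 42.4 + 2.5q.
Set SMC = demand: 42.4 + 2.5q = 73.7 - 2.7q → q* = 6.0192.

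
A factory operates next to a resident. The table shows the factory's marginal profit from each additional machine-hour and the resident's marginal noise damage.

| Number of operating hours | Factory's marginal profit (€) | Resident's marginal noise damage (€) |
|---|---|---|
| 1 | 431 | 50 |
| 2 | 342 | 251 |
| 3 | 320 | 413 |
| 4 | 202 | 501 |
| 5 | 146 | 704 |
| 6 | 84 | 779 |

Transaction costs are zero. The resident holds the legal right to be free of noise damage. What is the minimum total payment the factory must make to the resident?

€301

Efficient level: marginal profit ≥ marginal noise damage through level 2, so k* = 2.
With the resident holding the right, the factory must at least compensate total damage at k*: 50 + 251 = 301.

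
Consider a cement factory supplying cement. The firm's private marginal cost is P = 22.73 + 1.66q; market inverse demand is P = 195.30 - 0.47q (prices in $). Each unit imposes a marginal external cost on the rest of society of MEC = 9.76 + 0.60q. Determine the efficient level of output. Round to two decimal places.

q* = 59.64

Social marginal cost = private MC + MEC = 32.49 + 2.26q.
Set SMC = demand: 32.49 + 2.26q = 195.30 - 0.47q → q* = 59.6374.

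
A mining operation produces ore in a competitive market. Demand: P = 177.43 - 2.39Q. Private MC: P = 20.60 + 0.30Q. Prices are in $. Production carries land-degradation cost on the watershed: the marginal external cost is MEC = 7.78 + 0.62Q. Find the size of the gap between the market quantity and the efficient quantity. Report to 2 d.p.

13.27 units

Market equilibrium (private): 20.60 + 0.30Q = 177.43 - 2.39Q → Q_m = 58.3011.
Social marginal cost = private MC + MEC = 28.38 + 0.92Q.
Set SMC = demand: 28.38 + 0.92Q = 177.43 - 2.39Q → Q* = 45.0302.
Gap = |58.3011 − 45.0302| = 13.2709.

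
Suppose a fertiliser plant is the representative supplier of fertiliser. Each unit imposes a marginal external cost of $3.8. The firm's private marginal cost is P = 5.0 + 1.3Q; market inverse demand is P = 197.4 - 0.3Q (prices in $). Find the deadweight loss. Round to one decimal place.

DWL = $4.5

Market equilibrium (private): 5.0 + 1.3Q = 197.4 - 0.3Q → Q_m = 120.2500.
Social marginal cost = private MC + MEC = 8.8 + 1.3Q.
Set SMC = demand: 8.8 + 1.3Q = 197.4 - 0.3Q → Q* = 117.8750.
Height of the DWL triangle at Q_m is SMC(Q_m) − demand(Q_m) = MEC(Q_m) = 3.8000.
DWL = ½ × 2.3750 × 3.8000 = 4.5125.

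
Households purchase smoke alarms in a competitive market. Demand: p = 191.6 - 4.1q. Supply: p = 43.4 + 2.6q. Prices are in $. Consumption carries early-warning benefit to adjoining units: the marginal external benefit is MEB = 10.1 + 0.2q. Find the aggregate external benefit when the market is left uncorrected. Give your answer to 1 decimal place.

Market equilibrium (private): 43.4 + 2.6q = 191.6 - 4.1q → q_m = 22.1194.
Total external benefit = ∫₀^{q_m} (10.1 + 0.2q) dq = 10.1×22.1194 + ½×0.2×22.1194² = 272.3327.

$272.3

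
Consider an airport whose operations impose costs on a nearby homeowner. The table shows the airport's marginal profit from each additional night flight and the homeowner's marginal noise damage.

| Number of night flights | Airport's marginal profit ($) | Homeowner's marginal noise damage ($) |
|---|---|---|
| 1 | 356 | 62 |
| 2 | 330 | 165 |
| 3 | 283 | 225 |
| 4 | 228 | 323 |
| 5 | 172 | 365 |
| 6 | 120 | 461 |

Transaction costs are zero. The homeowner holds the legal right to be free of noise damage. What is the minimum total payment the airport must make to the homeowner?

$452

Efficient level: marginal profit ≥ marginal noise damage through level 3, so k* = 3.
With the homeowner holding the right, the airport must at least compensate total damage at k*: 62 + 165 + 225 = 452.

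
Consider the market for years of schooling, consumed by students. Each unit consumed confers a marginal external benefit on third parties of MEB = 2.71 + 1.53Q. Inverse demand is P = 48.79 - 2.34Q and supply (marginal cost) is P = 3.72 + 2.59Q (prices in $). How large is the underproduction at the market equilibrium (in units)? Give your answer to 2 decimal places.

4.91 units

Market equilibrium (private): 3.72 + 2.59Q = 48.79 - 2.34Q → Q_m = 9.1420.
Social marginal benefit = demand + MEB = 51.50 - 0.81Q.
Set SMB = MC: 51.50 - 0.81Q = 3.72 + 2.59Q → Q* = 14.0529.
Gap = |9.1420 − 14.0529| = 4.9109.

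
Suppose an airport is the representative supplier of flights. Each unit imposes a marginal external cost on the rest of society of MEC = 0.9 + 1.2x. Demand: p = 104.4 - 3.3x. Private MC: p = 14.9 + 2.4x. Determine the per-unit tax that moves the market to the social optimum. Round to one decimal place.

Social marginal cost = private MC + MEC = 15.8 + 3.6x.
Set SMC = demand: 15.8 + 3.6x = 104.4 - 3.3x → x* = 12.8406.
The Pigouvian tax equals MEC at x*: 0.9 + 1.2×12.8406 = 16.3087.

tax = 16.3 per unit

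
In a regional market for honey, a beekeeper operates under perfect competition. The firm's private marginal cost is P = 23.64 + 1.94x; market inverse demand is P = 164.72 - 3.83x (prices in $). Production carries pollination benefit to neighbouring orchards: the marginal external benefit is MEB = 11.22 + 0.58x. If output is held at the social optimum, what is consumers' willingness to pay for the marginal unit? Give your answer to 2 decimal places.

Social marginal cost = private MC − MEB = 12.42 + 1.36x.
Set SMC = demand: 12.42 + 1.36x = 164.72 - 3.83x → x* = 29.3449.
Consumer price on the demand curve at x*: 164.72 − 3.83×29.3449 = 52.3290.

P = $52.33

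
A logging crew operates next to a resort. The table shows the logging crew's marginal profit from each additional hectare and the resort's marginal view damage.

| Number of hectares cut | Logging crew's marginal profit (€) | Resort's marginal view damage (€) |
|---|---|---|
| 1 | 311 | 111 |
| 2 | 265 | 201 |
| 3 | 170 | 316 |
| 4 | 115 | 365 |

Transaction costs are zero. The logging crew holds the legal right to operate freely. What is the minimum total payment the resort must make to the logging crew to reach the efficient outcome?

Left alone the logging crew would choose level 4 (marginal profit stays positive).
Efficient level: k* = 2 (marginal profit ≥ marginal view damage through 2).
The resort must at least cover the logging crew's forgone profit from cutting 4→2: 170 + 115 = 285.

€285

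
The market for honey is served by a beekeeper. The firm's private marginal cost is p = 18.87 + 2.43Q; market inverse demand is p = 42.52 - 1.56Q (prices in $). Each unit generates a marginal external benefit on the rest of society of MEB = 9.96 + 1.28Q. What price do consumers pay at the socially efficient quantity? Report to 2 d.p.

P = $23.17

Social marginal cost = private MC − MEB = 8.91 + 1.15Q.
Set SMC = demand: 8.91 + 1.15Q = 42.52 - 1.56Q → Q* = 12.4022.
Consumer price on the demand curve at Q*: 42.52 − 1.56×12.4022 = 23.1726.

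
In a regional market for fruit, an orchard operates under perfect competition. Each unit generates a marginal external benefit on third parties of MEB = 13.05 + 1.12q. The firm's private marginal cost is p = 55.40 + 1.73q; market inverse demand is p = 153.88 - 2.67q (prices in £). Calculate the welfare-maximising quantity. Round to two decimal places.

q* = 34.00

Social marginal cost = private MC − MEB = 42.35 + 0.61q.
Set SMC = demand: 42.35 + 0.61q = 153.88 - 2.67q → q* = 34.0030.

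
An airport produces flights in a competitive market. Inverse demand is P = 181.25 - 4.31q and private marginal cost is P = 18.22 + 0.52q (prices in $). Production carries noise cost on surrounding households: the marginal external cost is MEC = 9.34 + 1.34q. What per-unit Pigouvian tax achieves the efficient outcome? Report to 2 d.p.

Social marginal cost = private MC + MEC = 27.56 + 1.86q.
Set SMC = demand: 27.56 + 1.86q = 181.25 - 4.31q → q* = 24.9092.
The Pigouvian tax equals MEC at q*: 9.34 + 1.34×24.9092 = 42.7183.

tax = $42.72 per unit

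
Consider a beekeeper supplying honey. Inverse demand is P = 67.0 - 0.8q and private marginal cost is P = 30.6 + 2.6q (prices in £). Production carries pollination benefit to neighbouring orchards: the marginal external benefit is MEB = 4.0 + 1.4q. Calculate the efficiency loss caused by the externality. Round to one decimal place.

DWL = £90.1

Market equilibrium (private): 30.6 + 2.6q = 67.0 - 0.8q → q_m = 10.7059.
Social marginal cost = private MC − MEB = 26.6 + 1.2q.
Set SMC = demand: 26.6 + 1.2q = 67.0 - 0.8q → q* = 20.2000.
The welfare-loss triangle has base |q_m − q*| and height MEB(q_m) (the vertical gap between SMC and demand is zero at q* and MEB at q_m).
DWL = ½ × 9.4941 × 18.9882 = 90.1379.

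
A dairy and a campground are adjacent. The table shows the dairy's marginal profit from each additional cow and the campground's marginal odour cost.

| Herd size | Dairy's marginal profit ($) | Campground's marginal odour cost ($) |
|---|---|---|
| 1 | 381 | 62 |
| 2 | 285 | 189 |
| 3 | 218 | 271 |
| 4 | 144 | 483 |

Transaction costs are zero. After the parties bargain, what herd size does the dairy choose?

2

Bargaining reaches the level where marginal profit last exceeds marginal odour cost.
That holds through level 2 (285 ≥ 189) but not at 3 (218 < 271).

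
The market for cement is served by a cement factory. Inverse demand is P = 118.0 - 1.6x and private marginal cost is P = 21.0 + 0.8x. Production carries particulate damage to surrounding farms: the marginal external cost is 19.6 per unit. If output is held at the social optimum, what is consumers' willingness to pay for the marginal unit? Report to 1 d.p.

P = 66.4

Social marginal cost = private MC + MEC = 40.6 + 0.8x.
Set SMC = demand: 40.6 + 0.8x = 118.0 - 1.6x → x* = 32.2500.
Consumer price on the demand curve at x*: 118.0 − 1.6×32.2500 = 66.4000.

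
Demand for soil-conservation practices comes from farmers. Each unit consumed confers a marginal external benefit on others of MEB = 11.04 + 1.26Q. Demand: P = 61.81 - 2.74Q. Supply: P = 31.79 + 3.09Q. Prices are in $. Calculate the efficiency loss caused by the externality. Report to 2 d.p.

DWL = $33.61

Market equilibrium (private): 31.79 + 3.09Q = 61.81 - 2.74Q → Q_m = 5.1492.
Social marginal benefit = demand + MEB = 72.85 - 1.48Q.
Set SMB = MC: 72.85 - 1.48Q = 31.79 + 3.09Q → Q* = 8.9847.
The welfare-loss triangle has base |Q_m − Q*| and height MEB(Q_m) (the vertical gap between SMB and MC is zero at Q* and MEB at Q_m).
DWL = ½ × 3.8355 × 17.5280 = 33.6143.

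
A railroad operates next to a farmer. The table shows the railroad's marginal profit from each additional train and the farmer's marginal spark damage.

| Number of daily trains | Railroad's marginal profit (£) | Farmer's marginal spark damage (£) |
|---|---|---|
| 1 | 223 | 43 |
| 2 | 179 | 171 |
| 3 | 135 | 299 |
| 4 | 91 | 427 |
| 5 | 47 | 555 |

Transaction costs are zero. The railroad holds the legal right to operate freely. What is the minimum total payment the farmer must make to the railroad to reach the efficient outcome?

Left alone the railroad would choose level 5 (marginal profit stays positive).
Efficient level: k* = 2 (marginal profit ≥ marginal spark damage through 2).
The farmer must at least cover the railroad's forgone profit from cutting 5→2: 135 + 91 + 47 = 273.

£273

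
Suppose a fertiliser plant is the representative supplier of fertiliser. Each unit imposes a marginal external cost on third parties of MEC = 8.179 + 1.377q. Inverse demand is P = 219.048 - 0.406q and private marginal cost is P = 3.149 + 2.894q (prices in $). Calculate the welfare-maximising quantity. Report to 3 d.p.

q* = 44.413

Social marginal cost = private MC + MEC = 11.328 + 4.271q.
Set SMC = demand: 11.328 + 4.271q = 219.048 - 0.406q → q* = 44.4131.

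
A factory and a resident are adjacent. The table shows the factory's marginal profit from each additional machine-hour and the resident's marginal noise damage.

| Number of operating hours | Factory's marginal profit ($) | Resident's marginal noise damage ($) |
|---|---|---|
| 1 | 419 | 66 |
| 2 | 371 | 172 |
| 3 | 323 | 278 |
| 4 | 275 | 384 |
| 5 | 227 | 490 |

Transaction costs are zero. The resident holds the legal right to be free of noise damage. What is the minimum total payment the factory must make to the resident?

$516

Efficient level: marginal profit ≥ marginal noise damage through level 3, so k* = 3.
With the resident holding the right, the factory must at least compensate total damage at k*: 66 + 172 + 278 = 516.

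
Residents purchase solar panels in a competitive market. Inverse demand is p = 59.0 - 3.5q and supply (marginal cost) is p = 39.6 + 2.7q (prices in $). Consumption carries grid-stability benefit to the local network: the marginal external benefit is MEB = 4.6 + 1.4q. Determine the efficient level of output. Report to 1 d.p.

q* = 5.0

Social marginal benefit = demand + MEB = 63.6 - 2.1q.
Set SMB = MC: 63.6 - 2.1q = 39.6 + 2.7q → q* = 5.0000.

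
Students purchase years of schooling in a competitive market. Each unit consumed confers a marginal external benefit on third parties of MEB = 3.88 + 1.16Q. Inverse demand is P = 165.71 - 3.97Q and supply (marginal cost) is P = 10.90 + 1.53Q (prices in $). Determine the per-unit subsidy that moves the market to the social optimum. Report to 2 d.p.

subsidy = $46.29 per unit

Social marginal benefit = demand + MEB = 169.59 - 2.81Q.
Set SMB = MC: 169.59 - 2.81Q = 10.90 + 1.53Q → Q* = 36.5645.
The Pigouvian subsidy equals MEB at Q*: 3.88 + 1.16×36.5645 = 46.2948.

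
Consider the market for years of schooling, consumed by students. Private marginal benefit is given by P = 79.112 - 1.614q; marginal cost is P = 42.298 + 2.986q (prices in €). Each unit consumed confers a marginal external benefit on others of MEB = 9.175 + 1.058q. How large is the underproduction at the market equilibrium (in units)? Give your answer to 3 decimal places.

Market equilibrium (private): 42.298 + 2.986q = 79.112 - 1.614q → q_m = 8.0030.
Social marginal benefit = demand + MEB = 88.287 - 0.556q.
Set SMB = MC: 88.287 - 0.556q = 42.298 + 2.986q → q* = 12.9839.
Gap = |8.0030 − 12.9839| = 4.9809.

4.981 units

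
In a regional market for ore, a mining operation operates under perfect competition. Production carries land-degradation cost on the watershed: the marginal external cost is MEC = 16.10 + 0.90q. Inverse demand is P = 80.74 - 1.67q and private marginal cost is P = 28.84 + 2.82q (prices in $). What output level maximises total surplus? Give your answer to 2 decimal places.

q* = 6.64

Social marginal cost = private MC + MEC = 44.94 + 3.72q.
Set SMC = demand: 44.94 + 3.72q = 80.74 - 1.67q → q* = 6.6419.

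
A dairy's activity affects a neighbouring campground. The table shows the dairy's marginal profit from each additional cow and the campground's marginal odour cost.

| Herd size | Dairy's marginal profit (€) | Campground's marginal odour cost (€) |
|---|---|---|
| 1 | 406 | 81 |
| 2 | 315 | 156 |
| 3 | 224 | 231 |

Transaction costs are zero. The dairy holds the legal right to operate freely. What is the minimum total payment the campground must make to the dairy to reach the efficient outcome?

Left alone the dairy would choose level 3 (marginal profit stays positive).
Efficient level: k* = 2 (marginal profit ≥ marginal odour cost through 2).
The campground must at least cover the dairy's forgone profit from cutting 3→2: 224 = 224.

€224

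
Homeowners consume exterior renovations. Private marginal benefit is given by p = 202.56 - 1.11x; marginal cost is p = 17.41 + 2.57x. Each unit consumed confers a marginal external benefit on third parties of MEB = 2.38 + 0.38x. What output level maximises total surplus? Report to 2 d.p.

x* = 56.83

Social marginal benefit = demand + MEB = 204.94 - 0.73x.
Set SMB = MC: 204.94 - 0.73x = 17.41 + 2.57x → x* = 56.8273.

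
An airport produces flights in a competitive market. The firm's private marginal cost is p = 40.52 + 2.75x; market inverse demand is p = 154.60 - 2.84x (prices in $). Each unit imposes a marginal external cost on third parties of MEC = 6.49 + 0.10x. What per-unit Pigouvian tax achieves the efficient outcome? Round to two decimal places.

Social marginal cost = private MC + MEC = 47.01 + 2.85x.
Set SMC = demand: 47.01 + 2.85x = 154.60 - 2.84x → x* = 18.9086.
The Pigouvian tax equals MEC at x*: 6.49 + 0.10×18.9086 = 8.3809.

tax = $8.38 per unit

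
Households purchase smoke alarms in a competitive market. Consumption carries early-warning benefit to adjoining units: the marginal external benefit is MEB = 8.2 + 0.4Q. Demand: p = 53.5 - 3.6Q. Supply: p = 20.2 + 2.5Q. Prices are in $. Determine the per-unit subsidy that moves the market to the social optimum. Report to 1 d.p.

subsidy = $11.1 per unit

Social marginal benefit = demand + MEB = 61.7 - 3.2Q.
Set SMB = MC: 61.7 - 3.2Q = 20.2 + 2.5Q → Q* = 7.2807.
The Pigouvian subsidy equals MEB at Q*: 8.2 + 0.4×7.2807 = 11.1123.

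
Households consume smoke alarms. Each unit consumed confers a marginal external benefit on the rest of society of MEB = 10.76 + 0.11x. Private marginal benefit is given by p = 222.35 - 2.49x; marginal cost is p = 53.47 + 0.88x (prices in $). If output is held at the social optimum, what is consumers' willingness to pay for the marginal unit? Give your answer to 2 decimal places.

P = $85.14

Social marginal benefit = demand + MEB = 233.11 - 2.38x.
Set SMB = MC: 233.11 - 2.38x = 53.47 + 0.88x → x* = 55.1043.
Consumer price on the demand curve at x*: 222.35 − 2.49×55.1043 = 85.1403.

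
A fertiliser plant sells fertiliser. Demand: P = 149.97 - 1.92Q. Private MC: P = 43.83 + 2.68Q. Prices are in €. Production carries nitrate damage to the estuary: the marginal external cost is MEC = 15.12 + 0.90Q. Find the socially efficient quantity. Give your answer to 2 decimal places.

Q* = 16.55

Social marginal cost = private MC + MEC = 58.95 + 3.58Q.
Set SMC = demand: 58.95 + 3.58Q = 149.97 - 1.92Q → Q* = 16.5491.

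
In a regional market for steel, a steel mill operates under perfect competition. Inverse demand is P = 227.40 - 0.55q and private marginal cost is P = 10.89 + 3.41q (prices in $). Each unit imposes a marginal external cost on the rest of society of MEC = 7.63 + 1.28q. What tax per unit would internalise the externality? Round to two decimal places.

Social marginal cost = private MC + MEC = 18.52 + 4.69q.
Set SMC = demand: 18.52 + 4.69q = 227.40 - 0.55q → q* = 39.8626.
The Pigouvian tax equals MEC at q*: 7.63 + 1.28×39.8626 = 58.6541.

tax = $58.65 per unit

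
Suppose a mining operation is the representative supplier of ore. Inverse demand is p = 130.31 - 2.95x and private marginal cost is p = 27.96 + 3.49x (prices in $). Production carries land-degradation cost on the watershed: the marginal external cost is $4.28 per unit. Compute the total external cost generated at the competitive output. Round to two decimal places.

Market equilibrium (private): 27.96 + 3.49x = 130.31 - 2.95x → x_m = 15.8929.
Total external cost = MEC × x_m = 4.28 × 15.8929 = 68.0216.

$68.02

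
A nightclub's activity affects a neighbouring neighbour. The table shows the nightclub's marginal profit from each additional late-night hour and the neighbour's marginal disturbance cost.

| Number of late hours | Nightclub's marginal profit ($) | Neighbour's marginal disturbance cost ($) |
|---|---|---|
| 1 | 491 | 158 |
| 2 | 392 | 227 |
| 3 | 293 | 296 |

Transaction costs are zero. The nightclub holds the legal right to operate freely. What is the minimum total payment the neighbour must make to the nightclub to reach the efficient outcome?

$293

Left alone the nightclub would choose level 3 (marginal profit stays positive).
Efficient level: k* = 2 (marginal profit ≥ marginal disturbance cost through 2).
The neighbour must at least cover the nightclub's forgone profit from cutting 3→2: 293 = 293.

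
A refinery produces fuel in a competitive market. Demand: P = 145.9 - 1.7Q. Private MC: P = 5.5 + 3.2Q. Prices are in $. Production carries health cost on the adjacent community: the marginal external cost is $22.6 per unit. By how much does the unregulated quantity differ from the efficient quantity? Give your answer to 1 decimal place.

Market equilibrium (private): 5.5 + 3.2Q = 145.9 - 1.7Q → Q_m = 28.6531.
Social marginal cost = private MC + MEC = 28.1 + 3.2Q.
Set SMC = demand: 28.1 + 3.2Q = 145.9 - 1.7Q → Q* = 24.0408.
Gap = |28.6531 − 24.0408| = 4.6123.

4.6 units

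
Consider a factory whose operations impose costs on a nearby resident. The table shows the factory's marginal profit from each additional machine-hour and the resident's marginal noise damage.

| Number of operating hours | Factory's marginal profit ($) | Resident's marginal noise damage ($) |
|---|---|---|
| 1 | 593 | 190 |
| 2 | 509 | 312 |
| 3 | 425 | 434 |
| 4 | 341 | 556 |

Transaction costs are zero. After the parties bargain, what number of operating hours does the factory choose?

Bargaining reaches the level where marginal profit last exceeds marginal noise damage.
That holds through level 2 (509 ≥ 312) but not at 3 (425 < 434).

2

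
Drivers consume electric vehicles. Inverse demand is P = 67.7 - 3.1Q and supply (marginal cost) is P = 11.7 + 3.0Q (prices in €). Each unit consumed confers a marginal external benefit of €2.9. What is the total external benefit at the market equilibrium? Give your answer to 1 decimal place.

€26.6

Market equilibrium (private): 11.7 + 3.0Q = 67.7 - 3.1Q → Q_m = 9.1803.
Total external benefit = MEB × Q_m = 2.9 × 9.1803 = 26.6229.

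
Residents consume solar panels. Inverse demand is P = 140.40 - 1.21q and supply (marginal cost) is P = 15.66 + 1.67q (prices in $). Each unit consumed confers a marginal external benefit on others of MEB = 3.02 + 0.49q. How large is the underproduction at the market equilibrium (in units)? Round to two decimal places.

10.14 units

Market equilibrium (private): 15.66 + 1.67q = 140.40 - 1.21q → q_m = 43.3125.
Social marginal benefit = demand + MEB = 143.42 - 0.72q.
Set SMB = MC: 143.42 - 0.72q = 15.66 + 1.67q → q* = 53.4561.
Gap = |43.3125 − 53.4561| = 10.1436.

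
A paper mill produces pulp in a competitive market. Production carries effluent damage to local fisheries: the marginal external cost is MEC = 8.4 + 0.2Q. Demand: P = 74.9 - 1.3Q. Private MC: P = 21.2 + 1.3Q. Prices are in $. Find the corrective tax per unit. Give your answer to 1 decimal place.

Social marginal cost = private MC + MEC = 29.6 + 1.5Q.
Set SMC = demand: 29.6 + 1.5Q = 74.9 - 1.3Q → Q* = 16.1786.
The Pigouvian tax equals MEC at Q*: 8.4 + 0.2×16.1786 = 11.6357.

tax = $11.6 per unit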